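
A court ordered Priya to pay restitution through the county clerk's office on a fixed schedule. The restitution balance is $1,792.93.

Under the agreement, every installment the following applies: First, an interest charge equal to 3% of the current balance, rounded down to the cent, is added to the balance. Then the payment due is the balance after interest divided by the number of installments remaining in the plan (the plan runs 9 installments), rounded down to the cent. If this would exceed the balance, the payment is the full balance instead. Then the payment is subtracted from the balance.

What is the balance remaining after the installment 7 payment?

Installment 1: opening $1,792.93; interest $53.78 → $1,846.71; payment $205.19; balance $1,641.52
Installment 2: opening $1,641.52; interest $49.24 → $1,690.76; payment $211.34; balance $1,479.42
Installment 3: opening $1,479.42; interest $44.38 → $1,523.80; payment $217.68; balance $1,306.12
Installment 4: opening $1,306.12; interest $39.18 → $1,345.30; payment $224.21; balance $1,121.09
Installment 5: opening $1,121.09; interest $33.63 → $1,154.72; payment $230.94; balance $923.78
Installment 6: opening $923.78; interest $27.71 → $951.49; payment $237.87; balance $713.62
Installment 7: opening $713.62; interest $21.40 → $735.02; payment $245.00; balance $490.02

$490.02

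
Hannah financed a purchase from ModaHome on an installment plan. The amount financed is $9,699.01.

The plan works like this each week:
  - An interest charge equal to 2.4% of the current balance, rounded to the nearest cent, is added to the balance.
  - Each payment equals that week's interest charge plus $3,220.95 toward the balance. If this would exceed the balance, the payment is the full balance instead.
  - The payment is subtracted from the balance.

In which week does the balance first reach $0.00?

4

Week 1: $9,699.01 +$232.78 interest = $9,931.79; pay $3,453.73 → $6,478.06
Week 2: $6,478.06 +$155.47 interest = $6,633.53; pay $3,376.42 → $3,257.11
Week 3: $3,257.11 +$78.17 interest = $3,335.28; pay $3,299.12 → $36.16
Week 4: $36.16 +$0.87 interest = $37.03; pay $37.03 → $0.00
Balance reaches $0.00 in week 4.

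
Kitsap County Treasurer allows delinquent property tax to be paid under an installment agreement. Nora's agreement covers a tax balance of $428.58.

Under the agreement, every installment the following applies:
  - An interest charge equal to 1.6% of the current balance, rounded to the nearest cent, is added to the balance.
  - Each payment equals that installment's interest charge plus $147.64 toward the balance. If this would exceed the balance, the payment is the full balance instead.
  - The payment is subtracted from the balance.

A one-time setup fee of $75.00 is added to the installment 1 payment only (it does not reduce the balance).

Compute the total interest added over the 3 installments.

Installment 1: $428.58 +$6.86 interest = $435.44; pay $154.50 (+ $75.00 fee) → $280.94
Installment 2: $280.94 +$4.50 interest = $285.44; pay $152.14 → $133.30
Installment 3: $133.30 +$2.13 interest = $135.43; pay $135.43 → $0.00
Total interest: $6.86 + $4.50 + $2.13 = $13.49

$13.49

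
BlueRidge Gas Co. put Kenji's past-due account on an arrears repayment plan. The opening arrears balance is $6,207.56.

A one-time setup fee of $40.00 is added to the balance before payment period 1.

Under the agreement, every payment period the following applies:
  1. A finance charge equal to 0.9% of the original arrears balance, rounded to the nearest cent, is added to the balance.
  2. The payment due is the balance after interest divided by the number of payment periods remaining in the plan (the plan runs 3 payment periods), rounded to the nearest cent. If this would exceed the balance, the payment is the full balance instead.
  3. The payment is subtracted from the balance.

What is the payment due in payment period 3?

Payment period 1: opening $6,247.56; interest $55.87 → $6,303.43; payment $2,101.14; balance $4,202.29
Payment period 2: opening $4,202.29; interest $55.87 → $4,258.16; payment $2,129.08; balance $2,129.08
Payment period 3: opening $2,129.08; interest $55.87 → $2,184.95; payment $2,184.95; balance $0.00

$2,184.95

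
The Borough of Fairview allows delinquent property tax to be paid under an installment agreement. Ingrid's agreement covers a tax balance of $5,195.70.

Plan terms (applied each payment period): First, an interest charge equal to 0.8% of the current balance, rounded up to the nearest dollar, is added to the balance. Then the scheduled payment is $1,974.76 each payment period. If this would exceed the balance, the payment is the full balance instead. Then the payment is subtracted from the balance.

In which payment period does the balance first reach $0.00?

3

Payment period 1: opening $5,195.70; interest $42.00 → $5,237.70; payment $1,974.76; balance $3,262.94
Payment period 2: opening $3,262.94; interest $27.00 → $3,289.94; payment $1,974.76; balance $1,315.18
Payment period 3: opening $1,315.18; interest $11.00 → $1,326.18; payment $1,326.18; balance $0.00
Balance reaches $0.00 in payment period 3.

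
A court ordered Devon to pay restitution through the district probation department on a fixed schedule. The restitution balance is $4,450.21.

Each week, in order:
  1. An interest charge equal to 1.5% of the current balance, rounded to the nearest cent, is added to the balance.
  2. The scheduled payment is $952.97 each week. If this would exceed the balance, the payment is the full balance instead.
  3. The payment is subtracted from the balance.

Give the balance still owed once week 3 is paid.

$1,751.48

Week 1: $4,450.21 +$66.75 interest = $4,516.96; pay $952.97 → $3,563.99
Week 2: $3,563.99 +$53.46 interest = $3,617.45; pay $952.97 → $2,664.48
Week 3: $2,664.48 +$39.97 interest = $2,704.45; pay $952.97 → $1,751.48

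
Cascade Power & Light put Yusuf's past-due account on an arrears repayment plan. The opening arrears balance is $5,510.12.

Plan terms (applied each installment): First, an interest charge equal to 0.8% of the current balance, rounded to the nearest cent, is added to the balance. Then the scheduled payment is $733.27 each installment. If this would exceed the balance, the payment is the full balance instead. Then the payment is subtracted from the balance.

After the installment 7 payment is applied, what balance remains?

Installment 1: $5,510.12 +$44.08 interest = $5,554.20; pay $733.27 → $4,820.93
Installment 2: $4,820.93 +$38.57 interest = $4,859.50; pay $733.27 → $4,126.23
Installment 3: $4,126.23 +$33.01 interest = $4,159.24; pay $733.27 → $3,425.97
Installment 4: $3,425.97 +$27.41 interest = $3,453.38; pay $733.27 → $2,720.11
Installment 5: $2,720.11 +$21.76 interest = $2,741.87; pay $733.27 → $2,008.60
Installment 6: $2,008.60 +$16.07 interest = $2,024.67; pay $733.27 → $1,291.40
Installment 7: $1,291.40 +$10.33 interest = $1,301.73; pay $733.27 → $568.46

$568.46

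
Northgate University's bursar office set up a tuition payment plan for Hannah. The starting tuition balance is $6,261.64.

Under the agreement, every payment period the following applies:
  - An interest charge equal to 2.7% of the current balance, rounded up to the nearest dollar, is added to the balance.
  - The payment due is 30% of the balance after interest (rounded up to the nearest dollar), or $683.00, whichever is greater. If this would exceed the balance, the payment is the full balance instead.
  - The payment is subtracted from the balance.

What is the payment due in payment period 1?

$1,930.00

Payment period 1: opening $6,261.64; interest $170.00 → $6,431.64; payment $1,930.00; balance $4,501.64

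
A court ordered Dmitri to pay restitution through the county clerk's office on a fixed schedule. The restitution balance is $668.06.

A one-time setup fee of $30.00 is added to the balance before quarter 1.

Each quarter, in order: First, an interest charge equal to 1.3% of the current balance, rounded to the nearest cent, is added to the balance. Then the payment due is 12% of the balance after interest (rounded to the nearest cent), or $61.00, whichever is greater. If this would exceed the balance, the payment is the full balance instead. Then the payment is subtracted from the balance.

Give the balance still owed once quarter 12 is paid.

$0.00

Quarter 1: opening $698.06; interest $9.07 → $707.13; payment $84.86; balance $622.27
Quarter 2: opening $622.27; interest $8.09 → $630.36; payment $75.64; balance $554.72
Quarter 3: opening $554.72; interest $7.21 → $561.93; payment $67.43; balance $494.50
Quarter 4: opening $494.50; interest $6.43 → $500.93; payment $61.00; balance $439.93
Quarter 5: opening $439.93; interest $5.72 → $445.65; payment $61.00; balance $384.65
Quarter 6: opening $384.65; interest $5.00 → $389.65; payment $61.00; balance $328.65
Quarter 7: opening $328.65; interest $4.27 → $332.92; payment $61.00; balance $271.92
Quarter 8: opening $271.92; interest $3.53 → $275.45; payment $61.00; balance $214.45
Quarter 9: opening $214.45; interest $2.79 → $217.24; payment $61.00; balance $156.24
Quarter 10: opening $156.24; interest $2.03 → $158.27; payment $61.00; balance $97.27
Quarter 11: opening $97.27; interest $1.26 → $98.53; payment $61.00; balance $37.53
Quarter 12: opening $37.53; interest $0.49 → $38.02; payment $38.02; balance $0.00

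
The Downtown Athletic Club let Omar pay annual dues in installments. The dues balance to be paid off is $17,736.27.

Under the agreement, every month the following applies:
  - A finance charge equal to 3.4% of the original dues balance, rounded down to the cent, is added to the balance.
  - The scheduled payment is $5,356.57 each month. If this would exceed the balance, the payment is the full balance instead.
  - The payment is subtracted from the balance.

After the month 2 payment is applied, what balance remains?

Month 1: opening $17,736.27; interest $603.03 → $18,339.30; payment $5,356.57; balance $12,982.73
Month 2: opening $12,982.73; interest $603.03 → $13,585.76; payment $5,356.57; balance $8,229.19

$8,229.19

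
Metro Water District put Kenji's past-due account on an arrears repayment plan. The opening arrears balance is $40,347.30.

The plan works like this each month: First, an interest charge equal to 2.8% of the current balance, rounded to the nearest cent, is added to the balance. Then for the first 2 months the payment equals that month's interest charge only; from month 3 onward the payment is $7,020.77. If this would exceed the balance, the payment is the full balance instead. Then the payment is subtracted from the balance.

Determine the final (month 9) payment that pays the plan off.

$2,500.56

Month 1: opening $40,347.30; interest $1,129.72 → $41,477.02; payment $1,129.72; balance $40,347.30
Month 2: opening $40,347.30; interest $1,129.72 → $41,477.02; payment $1,129.72; balance $40,347.30
Month 3: opening $40,347.30; interest $1,129.72 → $41,477.02; payment $7,020.77; balance $34,456.25
Month 4: opening $34,456.25; interest $964.78 → $35,421.03; payment $7,020.77; balance $28,400.26
Month 5: opening $28,400.26; interest $795.21 → $29,195.47; payment $7,020.77; balance $22,174.70
Month 6: opening $22,174.70; interest $620.89 → $22,795.59; payment $7,020.77; balance $15,774.82
Month 7: opening $15,774.82; interest $441.69 → $16,216.51; payment $7,020.77; balance $9,195.74
Month 8: opening $9,195.74; interest $257.48 → $9,453.22; payment $7,020.77; balance $2,432.45
Month 9: opening $2,432.45; interest $68.11 → $2,500.56; payment $2,500.56; balance $0.00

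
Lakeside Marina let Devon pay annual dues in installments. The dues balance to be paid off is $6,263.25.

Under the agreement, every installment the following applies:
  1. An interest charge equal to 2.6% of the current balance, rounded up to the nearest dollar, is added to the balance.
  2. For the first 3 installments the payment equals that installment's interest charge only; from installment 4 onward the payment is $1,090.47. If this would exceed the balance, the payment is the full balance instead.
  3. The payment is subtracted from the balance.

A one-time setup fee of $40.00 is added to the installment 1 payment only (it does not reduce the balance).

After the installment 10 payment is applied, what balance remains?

Installment 1: opening $6,263.25; interest $163.00 → $6,426.25; payment $163.00 (+ $40.00 fee); balance $6,263.25
Installment 2: opening $6,263.25; interest $163.00 → $6,426.25; payment $163.00; balance $6,263.25
Installment 3: opening $6,263.25; interest $163.00 → $6,426.25; payment $163.00; balance $6,263.25
Installment 4: opening $6,263.25; interest $163.00 → $6,426.25; payment $1,090.47; balance $5,335.78
Installment 5: opening $5,335.78; interest $139.00 → $5,474.78; payment $1,090.47; balance $4,384.31
Installment 6: opening $4,384.31; interest $114.00 → $4,498.31; payment $1,090.47; balance $3,407.84
Installment 7: opening $3,407.84; interest $89.00 → $3,496.84; payment $1,090.47; balance $2,406.37
Installment 8: opening $2,406.37; interest $63.00 → $2,469.37; payment $1,090.47; balance $1,378.90
Installment 9: opening $1,378.90; interest $36.00 → $1,414.90; payment $1,090.47; balance $324.43
Installment 10: opening $324.43; interest $9.00 → $333.43; payment $333.43; balance $0.00

$0.00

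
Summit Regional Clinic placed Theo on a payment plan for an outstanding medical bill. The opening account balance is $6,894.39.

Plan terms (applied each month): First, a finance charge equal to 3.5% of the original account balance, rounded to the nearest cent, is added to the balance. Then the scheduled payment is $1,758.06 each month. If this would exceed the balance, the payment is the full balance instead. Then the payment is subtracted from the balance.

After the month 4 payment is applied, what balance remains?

# | Opening | Interest | Payment | End bal
1 | $6,894.39 | $241.30 | $1,758.06 | $5,377.63
2 | $5,377.63 | $241.30 | $1,758.06 | $3,860.87
3 | $3,860.87 | $241.30 | $1,758.06 | $2,344.11
4 | $2,344.11 | $241.30 | $1,758.06 | $827.35

$827.35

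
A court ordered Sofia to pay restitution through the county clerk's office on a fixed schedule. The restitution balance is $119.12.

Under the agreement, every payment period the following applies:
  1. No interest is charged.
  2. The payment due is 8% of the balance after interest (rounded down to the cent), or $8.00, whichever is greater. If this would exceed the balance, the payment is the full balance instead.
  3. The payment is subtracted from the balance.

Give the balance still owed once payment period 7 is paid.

$60.78

Payment period 1: opening $119.12; payment $9.52; balance $109.60
Payment period 2: opening $109.60; payment $8.76; balance $100.84
Payment period 3: opening $100.84; payment $8.06; balance $92.78
Payment period 4: opening $92.78; payment $8.00; balance $84.78
Payment period 5: opening $84.78; payment $8.00; balance $76.78
Payment period 6: opening $76.78; payment $8.00; balance $68.78
Payment period 7: opening $68.78; payment $8.00; balance $60.78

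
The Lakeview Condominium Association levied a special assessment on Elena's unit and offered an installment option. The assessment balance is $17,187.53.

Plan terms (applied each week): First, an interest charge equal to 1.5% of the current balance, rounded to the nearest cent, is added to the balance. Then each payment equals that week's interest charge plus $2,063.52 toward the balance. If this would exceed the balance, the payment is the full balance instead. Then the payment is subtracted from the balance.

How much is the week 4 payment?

$2,228.47

Week 1: opening $17,187.53; interest $257.81 → $17,445.34; payment $2,321.33; balance $15,124.01
Week 2: opening $15,124.01; interest $226.86 → $15,350.87; payment $2,290.38; balance $13,060.49
Week 3: opening $13,060.49; interest $195.91 → $13,256.40; payment $2,259.43; balance $10,996.97
Week 4: opening $10,996.97; interest $164.95 → $11,161.92; payment $2,228.47; balance $8,933.45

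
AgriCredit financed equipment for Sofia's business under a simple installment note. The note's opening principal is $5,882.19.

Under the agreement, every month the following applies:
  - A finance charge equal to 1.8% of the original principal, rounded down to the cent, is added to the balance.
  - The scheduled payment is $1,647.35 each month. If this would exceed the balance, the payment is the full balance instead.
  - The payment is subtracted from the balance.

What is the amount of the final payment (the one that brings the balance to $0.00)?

$1,363.62

Month 1: opening $5,882.19; interest $105.87 → $5,988.06; payment $1,647.35; balance $4,340.71
Month 2: opening $4,340.71; interest $105.87 → $4,446.58; payment $1,647.35; balance $2,799.23
Month 3: opening $2,799.23; interest $105.87 → $2,905.10; payment $1,647.35; balance $1,257.75
Month 4: opening $1,257.75; interest $105.87 → $1,363.62; payment $1,363.62; balance $0.00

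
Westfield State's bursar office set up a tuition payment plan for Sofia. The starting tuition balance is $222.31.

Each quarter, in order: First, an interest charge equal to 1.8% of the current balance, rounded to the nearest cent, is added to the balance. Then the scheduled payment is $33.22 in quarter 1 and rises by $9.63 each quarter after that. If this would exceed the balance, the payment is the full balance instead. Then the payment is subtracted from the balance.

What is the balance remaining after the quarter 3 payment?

$104.01

Quarter 1: opening $222.31; interest $4.00 → $226.31; payment $33.22; balance $193.09
Quarter 2: opening $193.09; interest $3.48 → $196.57; payment $42.85; balance $153.72
Quarter 3: opening $153.72; interest $2.77 → $156.49; payment $52.48; balance $104.01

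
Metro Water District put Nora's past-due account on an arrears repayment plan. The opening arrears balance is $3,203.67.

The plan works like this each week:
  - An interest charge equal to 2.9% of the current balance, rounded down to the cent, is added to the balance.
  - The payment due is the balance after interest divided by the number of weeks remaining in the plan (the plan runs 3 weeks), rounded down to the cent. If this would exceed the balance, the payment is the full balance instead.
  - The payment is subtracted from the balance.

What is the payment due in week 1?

$1,098.85

# | Opening | Interest | Payment | End bal
1 | $3,203.67 | $92.90 | $1,098.85 | $2,197.72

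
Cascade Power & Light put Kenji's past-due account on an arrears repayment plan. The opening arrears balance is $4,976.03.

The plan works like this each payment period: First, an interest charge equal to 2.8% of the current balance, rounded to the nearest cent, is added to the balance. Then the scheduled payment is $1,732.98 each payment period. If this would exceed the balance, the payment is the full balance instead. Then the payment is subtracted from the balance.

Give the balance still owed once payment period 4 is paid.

$0.00

Payment period 1: $4,976.03 +$139.33 interest = $5,115.36; pay $1,732.98 → $3,382.38
Payment period 2: $3,382.38 +$94.71 interest = $3,477.09; pay $1,732.98 → $1,744.11
Payment period 3: $1,744.11 +$48.84 interest = $1,792.95; pay $1,732.98 → $59.97
Payment period 4: $59.97 +$1.68 interest = $61.65; pay $61.65 → $0.00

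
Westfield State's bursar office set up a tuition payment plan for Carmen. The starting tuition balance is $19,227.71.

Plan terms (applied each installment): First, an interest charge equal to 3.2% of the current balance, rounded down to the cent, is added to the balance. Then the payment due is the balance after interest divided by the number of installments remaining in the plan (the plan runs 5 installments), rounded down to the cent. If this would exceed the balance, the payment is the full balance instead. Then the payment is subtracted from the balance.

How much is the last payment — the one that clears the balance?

Installment 1: opening $19,227.71; interest $615.28 → $19,842.99; payment $3,968.59; balance $15,874.40
Installment 2: opening $15,874.40; interest $507.98 → $16,382.38; payment $4,095.59; balance $12,286.79
Installment 3: opening $12,286.79; interest $393.17 → $12,679.96; payment $4,226.65; balance $8,453.31
Installment 4: opening $8,453.31; interest $270.50 → $8,723.81; payment $4,361.90; balance $4,361.91
Installment 5: opening $4,361.91; interest $139.58 → $4,501.49; payment $4,501.49; balance $0.00

$4,501.49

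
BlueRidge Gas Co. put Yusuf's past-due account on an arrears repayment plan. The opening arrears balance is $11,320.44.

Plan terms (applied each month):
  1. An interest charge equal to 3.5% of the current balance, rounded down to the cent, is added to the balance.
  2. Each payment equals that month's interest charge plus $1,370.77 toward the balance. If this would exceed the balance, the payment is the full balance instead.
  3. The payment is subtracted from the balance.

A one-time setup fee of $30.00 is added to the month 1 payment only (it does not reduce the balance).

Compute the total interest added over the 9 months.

$1,838.72

Month 1: opening $11,320.44; interest $396.21 → $11,716.65; payment $1,766.98 (+ $30.00 fee); balance $9,949.67
Month 2: opening $9,949.67; interest $348.23 → $10,297.90; payment $1,719.00; balance $8,578.90
Month 3: opening $8,578.90; interest $300.26 → $8,879.16; payment $1,671.03; balance $7,208.13
Month 4: opening $7,208.13; interest $252.28 → $7,460.41; payment $1,623.05; balance $5,837.36
Month 5: opening $5,837.36; interest $204.30 → $6,041.66; payment $1,575.07; balance $4,466.59
Month 6: opening $4,466.59; interest $156.33 → $4,622.92; payment $1,527.10; balance $3,095.82
Month 7: opening $3,095.82; interest $108.35 → $3,204.17; payment $1,479.12; balance $1,725.05
Month 8: opening $1,725.05; interest $60.37 → $1,785.42; payment $1,431.14; balance $354.28
Month 9: opening $354.28; interest $12.39 → $366.67; payment $366.67; balance $0.00
Total interest: $396.21 + $348.23 + $300.26 + $252.28 + $204.30 + $156.33 + $108.35 + $60.37 + $12.39 = $1,838.72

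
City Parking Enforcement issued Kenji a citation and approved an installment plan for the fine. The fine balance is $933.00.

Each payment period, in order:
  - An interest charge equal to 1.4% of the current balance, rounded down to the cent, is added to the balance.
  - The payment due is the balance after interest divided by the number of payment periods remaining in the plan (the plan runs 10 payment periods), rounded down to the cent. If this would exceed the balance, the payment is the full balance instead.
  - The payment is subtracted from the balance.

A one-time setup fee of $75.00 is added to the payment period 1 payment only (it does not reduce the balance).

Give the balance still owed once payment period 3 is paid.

# | Opening | Interest | Payment | Fee | End bal
1 | $933.00 | $13.06 | $94.60 | $75.00 | $851.46
2 | $851.46 | $11.92 | $95.93 | — | $767.45
3 | $767.45 | $10.74 | $97.27 | — | $680.92

$680.92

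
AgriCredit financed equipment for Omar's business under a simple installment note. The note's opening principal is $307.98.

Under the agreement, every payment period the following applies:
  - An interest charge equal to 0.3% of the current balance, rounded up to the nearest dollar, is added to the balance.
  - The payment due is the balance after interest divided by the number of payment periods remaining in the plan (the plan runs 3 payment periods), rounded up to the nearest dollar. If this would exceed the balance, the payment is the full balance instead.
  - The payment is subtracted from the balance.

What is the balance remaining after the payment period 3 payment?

$0.00

# | Opening | Interest | Payment | End bal
1 | $307.98 | $1.00 | $103.00 | $205.98
2 | $205.98 | $1.00 | $104.00 | $102.98
3 | $102.98 | $1.00 | $103.98 | $0.00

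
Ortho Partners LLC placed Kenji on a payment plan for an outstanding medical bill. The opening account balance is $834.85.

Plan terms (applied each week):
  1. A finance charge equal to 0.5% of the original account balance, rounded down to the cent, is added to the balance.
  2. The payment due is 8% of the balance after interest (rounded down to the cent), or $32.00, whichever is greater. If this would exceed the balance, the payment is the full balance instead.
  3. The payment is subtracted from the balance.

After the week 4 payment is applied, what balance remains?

$611.69

Week 1: opening $834.85; interest $4.17 → $839.02; payment $67.12; balance $771.90
Week 2: opening $771.90; interest $4.17 → $776.07; payment $62.08; balance $713.99
Week 3: opening $713.99; interest $4.17 → $718.16; payment $57.45; balance $660.71
Week 4: opening $660.71; interest $4.17 → $664.88; payment $53.19; balance $611.69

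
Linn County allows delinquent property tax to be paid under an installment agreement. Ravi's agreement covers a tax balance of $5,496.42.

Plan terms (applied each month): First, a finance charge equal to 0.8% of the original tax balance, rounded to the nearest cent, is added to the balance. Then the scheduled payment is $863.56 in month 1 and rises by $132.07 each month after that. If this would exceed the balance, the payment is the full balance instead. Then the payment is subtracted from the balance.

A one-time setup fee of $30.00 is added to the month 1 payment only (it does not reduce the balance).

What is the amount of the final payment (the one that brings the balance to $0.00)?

Month 1: $5,496.42 +$43.97 interest = $5,540.39; pay $863.56 (+ $30.00 fee) → $4,676.83
Month 2: $4,676.83 +$43.97 interest = $4,720.80; pay $995.63 → $3,725.17
Month 3: $3,725.17 +$43.97 interest = $3,769.14; pay $1,127.70 → $2,641.44
Month 4: $2,641.44 +$43.97 interest = $2,685.41; pay $1,259.77 → $1,425.64
Month 5: $1,425.64 +$43.97 interest = $1,469.61; pay $1,391.84 → $77.77
Month 6: $77.77 +$43.97 interest = $121.74; pay $121.74 → $0.00

$121.74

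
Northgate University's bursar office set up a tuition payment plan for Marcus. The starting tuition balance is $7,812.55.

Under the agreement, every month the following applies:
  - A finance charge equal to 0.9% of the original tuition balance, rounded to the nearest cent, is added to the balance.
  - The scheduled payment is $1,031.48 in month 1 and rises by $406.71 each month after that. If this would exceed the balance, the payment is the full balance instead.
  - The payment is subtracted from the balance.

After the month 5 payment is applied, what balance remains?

$0.00

Month 1: $7,812.55 +$70.31 interest = $7,882.86; pay $1,031.48 → $6,851.38
Month 2: $6,851.38 +$70.31 interest = $6,921.69; pay $1,438.19 → $5,483.50
Month 3: $5,483.50 +$70.31 interest = $5,553.81; pay $1,844.90 → $3,708.91
Month 4: $3,708.91 +$70.31 interest = $3,779.22; pay $2,251.61 → $1,527.61
Month 5: $1,527.61 +$70.31 interest = $1,597.92; pay $1,597.92 → $0.00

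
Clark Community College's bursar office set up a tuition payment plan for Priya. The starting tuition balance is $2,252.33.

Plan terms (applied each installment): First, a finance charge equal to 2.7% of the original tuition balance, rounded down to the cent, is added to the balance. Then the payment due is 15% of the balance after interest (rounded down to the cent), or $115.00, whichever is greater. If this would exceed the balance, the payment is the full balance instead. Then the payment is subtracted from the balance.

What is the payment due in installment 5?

$210.18

Installment 1: $2,252.33 +$60.81 interest = $2,313.14; pay $346.97 → $1,966.17
Installment 2: $1,966.17 +$60.81 interest = $2,026.98; pay $304.04 → $1,722.94
Installment 3: $1,722.94 +$60.81 interest = $1,783.75; pay $267.56 → $1,516.19
Installment 4: $1,516.19 +$60.81 interest = $1,577.00; pay $236.55 → $1,340.45
Installment 5: $1,340.45 +$60.81 interest = $1,401.26; pay $210.18 → $1,191.08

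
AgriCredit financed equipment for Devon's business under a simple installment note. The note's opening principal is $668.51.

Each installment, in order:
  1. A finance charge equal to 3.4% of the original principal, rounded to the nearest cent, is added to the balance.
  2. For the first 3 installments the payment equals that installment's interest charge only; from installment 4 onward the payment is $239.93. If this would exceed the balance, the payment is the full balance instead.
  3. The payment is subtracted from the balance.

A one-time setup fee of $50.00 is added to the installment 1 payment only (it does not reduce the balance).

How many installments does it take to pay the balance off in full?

7

# | Opening | Interest | Payment | Fee | End bal
1 | $668.51 | $22.73 | $22.73 | $50.00 | $668.51
2 | $668.51 | $22.73 | $22.73 | — | $668.51
3 | $668.51 | $22.73 | $22.73 | — | $668.51
4 | $668.51 | $22.73 | $239.93 | — | $451.31
5 | $451.31 | $22.73 | $239.93 | — | $234.11
6 | $234.11 | $22.73 | $239.93 | — | $16.91
7 | $16.91 | $22.73 | $39.64 | — | $0.00
Balance reaches $0.00 in installment 7.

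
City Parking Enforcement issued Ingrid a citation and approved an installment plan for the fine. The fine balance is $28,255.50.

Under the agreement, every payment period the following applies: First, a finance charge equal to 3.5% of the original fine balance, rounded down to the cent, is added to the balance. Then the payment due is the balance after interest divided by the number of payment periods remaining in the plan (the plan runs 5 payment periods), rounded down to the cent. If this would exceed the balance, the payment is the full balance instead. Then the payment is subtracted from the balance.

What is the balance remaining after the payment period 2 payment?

Payment period 1: $28,255.50 +$988.94 interest = $29,244.44; pay $5,848.88 → $23,395.56
Payment period 2: $23,395.56 +$988.94 interest = $24,384.50; pay $6,096.12 → $18,288.38

$18,288.38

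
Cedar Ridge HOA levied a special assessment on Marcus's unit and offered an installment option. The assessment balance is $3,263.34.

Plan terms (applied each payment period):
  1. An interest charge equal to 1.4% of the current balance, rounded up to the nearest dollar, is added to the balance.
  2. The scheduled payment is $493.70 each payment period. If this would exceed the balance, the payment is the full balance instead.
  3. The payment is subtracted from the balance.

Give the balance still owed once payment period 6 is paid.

$483.14

Payment period 1: $3,263.34 +$46.00 interest = $3,309.34; pay $493.70 → $2,815.64
Payment period 2: $2,815.64 +$40.00 interest = $2,855.64; pay $493.70 → $2,361.94
Payment period 3: $2,361.94 +$34.00 interest = $2,395.94; pay $493.70 → $1,902.24
Payment period 4: $1,902.24 +$27.00 interest = $1,929.24; pay $493.70 → $1,435.54
Payment period 5: $1,435.54 +$21.00 interest = $1,456.54; pay $493.70 → $962.84
Payment period 6: $962.84 +$14.00 interest = $976.84; pay $493.70 → $483.14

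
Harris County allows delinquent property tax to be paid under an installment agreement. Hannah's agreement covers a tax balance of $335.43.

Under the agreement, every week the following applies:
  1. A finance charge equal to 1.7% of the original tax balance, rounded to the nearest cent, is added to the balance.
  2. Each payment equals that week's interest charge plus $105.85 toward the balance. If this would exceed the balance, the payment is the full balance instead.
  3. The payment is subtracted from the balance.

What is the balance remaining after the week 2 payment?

$123.73

Week 1: opening $335.43; interest $5.70 → $341.13; payment $111.55; balance $229.58
Week 2: opening $229.58; interest $5.70 → $235.28; payment $111.55; balance $123.73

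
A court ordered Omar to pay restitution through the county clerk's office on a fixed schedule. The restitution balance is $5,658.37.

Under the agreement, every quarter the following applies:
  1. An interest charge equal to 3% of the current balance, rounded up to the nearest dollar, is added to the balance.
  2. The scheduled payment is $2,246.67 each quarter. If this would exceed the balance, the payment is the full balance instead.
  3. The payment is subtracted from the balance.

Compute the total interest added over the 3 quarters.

$322.00

Quarter 1: $5,658.37 +$170.00 interest = $5,828.37; pay $2,246.67 → $3,581.70
Quarter 2: $3,581.70 +$108.00 interest = $3,689.70; pay $2,246.67 → $1,443.03
Quarter 3: $1,443.03 +$44.00 interest = $1,487.03; pay $1,487.03 → $0.00
Total interest: $170.00 + $108.00 + $44.00 = $322.00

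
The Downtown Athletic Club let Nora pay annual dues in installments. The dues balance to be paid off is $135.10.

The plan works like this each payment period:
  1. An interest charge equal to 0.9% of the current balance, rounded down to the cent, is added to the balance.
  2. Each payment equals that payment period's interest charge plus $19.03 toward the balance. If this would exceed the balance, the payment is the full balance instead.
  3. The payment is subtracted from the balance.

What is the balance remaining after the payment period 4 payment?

$58.98

Payment period 1: $135.10 +$1.21 interest = $136.31; pay $20.24 → $116.07
Payment period 2: $116.07 +$1.04 interest = $117.11; pay $20.07 → $97.04
Payment period 3: $97.04 +$0.87 interest = $97.91; pay $19.90 → $78.01
Payment period 4: $78.01 +$0.70 interest = $78.71; pay $19.73 → $58.98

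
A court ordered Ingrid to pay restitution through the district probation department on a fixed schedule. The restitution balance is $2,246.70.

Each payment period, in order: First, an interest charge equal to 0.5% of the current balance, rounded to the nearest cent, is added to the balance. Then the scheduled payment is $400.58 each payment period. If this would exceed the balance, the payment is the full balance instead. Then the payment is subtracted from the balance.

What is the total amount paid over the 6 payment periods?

$2,284.70

# | Opening | Interest | Payment | End bal
1 | $2,246.70 | $11.23 | $400.58 | $1,857.35
2 | $1,857.35 | $9.29 | $400.58 | $1,466.06
3 | $1,466.06 | $7.33 | $400.58 | $1,072.81
4 | $1,072.81 | $5.36 | $400.58 | $677.59
5 | $677.59 | $3.39 | $400.58 | $280.40
6 | $280.40 | $1.40 | $281.80 | $0.00
Total paid: $2,284.70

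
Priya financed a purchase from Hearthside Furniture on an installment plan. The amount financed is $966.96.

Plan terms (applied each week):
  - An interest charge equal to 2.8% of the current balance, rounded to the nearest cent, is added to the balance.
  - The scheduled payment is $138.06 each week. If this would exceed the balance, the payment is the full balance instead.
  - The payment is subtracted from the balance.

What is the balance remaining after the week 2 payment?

$741.88

Week 1: $966.96 +$27.07 interest = $994.03; pay $138.06 → $855.97
Week 2: $855.97 +$23.97 interest = $879.94; pay $138.06 → $741.88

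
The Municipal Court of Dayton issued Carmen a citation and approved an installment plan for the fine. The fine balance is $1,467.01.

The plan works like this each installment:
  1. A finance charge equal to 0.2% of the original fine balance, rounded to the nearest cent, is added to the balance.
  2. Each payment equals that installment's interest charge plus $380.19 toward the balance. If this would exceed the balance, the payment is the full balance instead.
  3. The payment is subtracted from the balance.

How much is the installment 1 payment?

$383.12

# | Opening | Interest | Payment | End bal
1 | $1,467.01 | $2.93 | $383.12 | $1,086.82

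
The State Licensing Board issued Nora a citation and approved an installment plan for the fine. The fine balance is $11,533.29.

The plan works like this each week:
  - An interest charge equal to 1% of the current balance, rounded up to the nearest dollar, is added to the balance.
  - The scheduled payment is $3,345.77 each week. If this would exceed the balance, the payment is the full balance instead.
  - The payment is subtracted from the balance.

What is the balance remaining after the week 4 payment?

$0.00

Week 1: opening $11,533.29; interest $116.00 → $11,649.29; payment $3,345.77; balance $8,303.52
Week 2: opening $8,303.52; interest $84.00 → $8,387.52; payment $3,345.77; balance $5,041.75
Week 3: opening $5,041.75; interest $51.00 → $5,092.75; payment $3,345.77; balance $1,746.98
Week 4: opening $1,746.98; interest $18.00 → $1,764.98; payment $1,764.98; balance $0.00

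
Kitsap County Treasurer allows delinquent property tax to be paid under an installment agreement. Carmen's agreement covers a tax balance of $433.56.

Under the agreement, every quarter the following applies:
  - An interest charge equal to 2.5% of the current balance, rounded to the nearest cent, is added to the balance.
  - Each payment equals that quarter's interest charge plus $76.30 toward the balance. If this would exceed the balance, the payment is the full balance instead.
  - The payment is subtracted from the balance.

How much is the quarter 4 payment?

Quarter 1: $433.56 +$10.84 interest = $444.40; pay $87.14 → $357.26
Quarter 2: $357.26 +$8.93 interest = $366.19; pay $85.23 → $280.96
Quarter 3: $280.96 +$7.02 interest = $287.98; pay $83.32 → $204.66
Quarter 4: $204.66 +$5.12 interest = $209.78; pay $81.42 → $128.36

$81.42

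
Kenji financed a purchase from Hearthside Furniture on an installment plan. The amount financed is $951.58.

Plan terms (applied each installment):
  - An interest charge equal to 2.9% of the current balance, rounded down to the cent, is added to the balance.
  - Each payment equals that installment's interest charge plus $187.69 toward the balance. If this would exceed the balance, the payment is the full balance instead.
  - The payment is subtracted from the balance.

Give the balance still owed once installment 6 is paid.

Installment 1: opening $951.58; interest $27.59 → $979.17; payment $215.28; balance $763.89
Installment 2: opening $763.89; interest $22.15 → $786.04; payment $209.84; balance $576.20
Installment 3: opening $576.20; interest $16.70 → $592.90; payment $204.39; balance $388.51
Installment 4: opening $388.51; interest $11.26 → $399.77; payment $198.95; balance $200.82
Installment 5: opening $200.82; interest $5.82 → $206.64; payment $193.51; balance $13.13
Installment 6: opening $13.13; interest $0.38 → $13.51; payment $13.51; balance $0.00

$0.00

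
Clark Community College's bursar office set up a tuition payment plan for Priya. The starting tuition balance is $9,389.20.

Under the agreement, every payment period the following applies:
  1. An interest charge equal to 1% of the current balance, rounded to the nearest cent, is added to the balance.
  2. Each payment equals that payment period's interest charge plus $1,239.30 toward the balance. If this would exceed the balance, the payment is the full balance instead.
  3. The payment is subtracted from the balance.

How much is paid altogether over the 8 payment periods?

# | Opening | Interest | Payment | End bal
1 | $9,389.20 | $93.89 | $1,333.19 | $8,149.90
2 | $8,149.90 | $81.50 | $1,320.80 | $6,910.60
3 | $6,910.60 | $69.11 | $1,308.41 | $5,671.30
4 | $5,671.30 | $56.71 | $1,296.01 | $4,432.00
5 | $4,432.00 | $44.32 | $1,283.62 | $3,192.70
6 | $3,192.70 | $31.93 | $1,271.23 | $1,953.40
7 | $1,953.40 | $19.53 | $1,258.83 | $714.10
8 | $714.10 | $7.14 | $721.24 | $0.00
Total paid: $9,793.33

$9,793.33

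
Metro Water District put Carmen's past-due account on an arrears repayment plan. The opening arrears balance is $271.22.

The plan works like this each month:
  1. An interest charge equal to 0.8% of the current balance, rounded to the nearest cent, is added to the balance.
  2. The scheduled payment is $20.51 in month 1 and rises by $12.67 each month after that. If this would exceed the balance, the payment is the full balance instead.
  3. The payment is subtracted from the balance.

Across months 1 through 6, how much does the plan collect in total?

Month 1: opening $271.22; interest $2.17 → $273.39; payment $20.51; balance $252.88
Month 2: opening $252.88; interest $2.02 → $254.90; payment $33.18; balance $221.72
Month 3: opening $221.72; interest $1.77 → $223.49; payment $45.85; balance $177.64
Month 4: opening $177.64; interest $1.42 → $179.06; payment $58.52; balance $120.54
Month 5: opening $120.54; interest $0.96 → $121.50; payment $71.19; balance $50.31
Month 6: opening $50.31; interest $0.40 → $50.71; payment $50.71; balance $0.00
Total paid: $279.96

$279.96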